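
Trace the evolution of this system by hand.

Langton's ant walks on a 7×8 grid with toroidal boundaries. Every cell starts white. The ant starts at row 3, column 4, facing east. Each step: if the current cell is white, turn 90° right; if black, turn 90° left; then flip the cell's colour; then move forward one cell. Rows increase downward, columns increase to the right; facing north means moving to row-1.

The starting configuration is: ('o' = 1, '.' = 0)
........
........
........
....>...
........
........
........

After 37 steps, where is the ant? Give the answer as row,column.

t=0: ........
........
........
....>...
........
........
........
t=1: ........
........
........
....o...
....v...
........
........
t=2: ........
........
........
....o...
...<o...
........
........
t=3: ........
........
........
...^o...
...oo...
........
........
t=4: ........
........
........
...o>...
...oo...
........
........
t=5: ........
........
....^...
...o....
...oo...
........
........
t=6: ........
........
....o>..
...o....
...oo...
........
........
t=7: ........
........
....oo..
...o.v..
...oo...
........
........
t=8: ........
........
....oo..
...o<o..
...oo...
........
........
t=9: ........
........
....^o..
...ooo..
...oo...
........
........
t=10: ........
........
...<.o..
...ooo..
...oo...
........
........
t=11: ........
...^....
...o.o..
...ooo..
...oo...
........
........
t=12: ........
...o>...
...o.o..
...ooo..
...oo...
........
........
t=13: ........
...oo...
...ovo..
...ooo..
...oo...
........
........
t=14: ........
...oo...
...<oo..
...ooo..
...oo...
........
........
t=15: ........
...oo...
....oo..
...voo..
...oo...
........
........
t=16: ........
...oo...
....oo..
....>o..
...oo...
........
........
t=17: ........
...oo...
....^o..
.....o..
...oo...
........
........
t=18: ........
...oo...
...<.o..
.....o..
...oo...
........
........
t=19: ........
...^o...
...o.o..
.....o..
...oo...
........
........
t=20: ........
..<.o...
...o.o..
.....o..
...oo...
........
........
t=21: ..^.....
..o.o...
...o.o..
.....o..
...oo...
........
........
t=22: ..o>....
..o.o...
...o.o..
.....o..
...oo...
........
........
t=23: ..oo....
..ovo...
...o.o..
.....o..
...oo...
........
........
t=24: ..oo....
..<oo...
...o.o..
.....o..
...oo...
........
........
t=25: ..oo....
...oo...
..vo.o..
.....o..
...oo...
........
........
t=26: ..oo....
...oo...
.<oo.o..
.....o..
...oo...
........
........
t=27: ..oo....
.^.oo...
.ooo.o..
.....o..
...oo...
........
........
t=28: ..oo....
.o>oo...
.ooo.o..
.....o..
...oo...
........
........
t=29: ..oo....
.oooo...
.ovo.o..
.....o..
...oo...
........
........
t=30: ..oo....
.oooo...
.o.>.o..
.....o..
...oo...
........
........
t=31: ..oo....
.oo^o...
.o...o..
.....o..
...oo...
........
........
t=32: ..oo....
.o<.o...
.o...o..
.....o..
...oo...
........
........
t=33: ..oo....
.o..o...
.ov..o..
.....o..
...oo...
........
........
t=34: ..oo....
.o..o...
.<o..o..
.....o..
...oo...
........
........
t=35: ..oo....
.o..o...
..o..o..
.v...o..
...oo...
........
........
t=36: ..oo....
.o..o...
..o..o..
<o...o..
...oo...
........
........
t=37: ..oo....
.o..o...
^.o..o..
oo...o..
...oo...
........
........

2,0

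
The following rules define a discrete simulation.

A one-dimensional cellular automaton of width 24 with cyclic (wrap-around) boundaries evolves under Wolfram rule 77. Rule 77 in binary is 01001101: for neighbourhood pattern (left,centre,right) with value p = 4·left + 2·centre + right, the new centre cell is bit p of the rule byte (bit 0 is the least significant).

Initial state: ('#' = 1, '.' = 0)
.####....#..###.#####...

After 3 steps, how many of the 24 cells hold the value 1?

k=0  .####....#..###.#####...
k=1  .#..#.##.#..#.#.#...#.##
k=2  .#..#.##.#..#.#.#.#.#.##
k=3  .#..#.##.#..#.#.#.#.#.##

12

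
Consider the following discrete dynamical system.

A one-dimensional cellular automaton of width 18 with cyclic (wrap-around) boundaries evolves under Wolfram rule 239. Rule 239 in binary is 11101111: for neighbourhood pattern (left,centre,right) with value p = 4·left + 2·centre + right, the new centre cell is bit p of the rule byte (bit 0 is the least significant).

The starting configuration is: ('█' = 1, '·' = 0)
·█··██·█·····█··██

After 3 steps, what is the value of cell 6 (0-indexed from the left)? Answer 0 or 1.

0) ·█··██·█·····█··██
1) ██·█████·█████·███
2) ██████████████████
3) ██████████████████

1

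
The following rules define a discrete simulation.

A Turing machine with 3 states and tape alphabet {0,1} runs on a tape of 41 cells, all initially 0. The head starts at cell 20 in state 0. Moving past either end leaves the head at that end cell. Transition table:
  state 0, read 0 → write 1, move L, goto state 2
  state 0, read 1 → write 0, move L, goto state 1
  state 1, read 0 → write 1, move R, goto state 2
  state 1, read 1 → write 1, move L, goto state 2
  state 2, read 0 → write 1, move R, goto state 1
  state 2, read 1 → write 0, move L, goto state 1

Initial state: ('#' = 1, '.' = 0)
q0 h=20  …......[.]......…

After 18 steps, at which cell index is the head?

16

k=0  q0 h=20  …......[.]......…
k=1  q2 h=19  …......[.]#.....…
k=2  q1 h=20  ….....#[#]......…
k=3  q2 h=19  …......[#]#.....…
k=4  q1 h=18  …......[.].#....…
k=5  q2 h=19  ….....#[.]#.....…
k=6  q1 h=20  …....##[#]......…
k=7  q2 h=19  ….....#[#]#.....…
k=8  q1 h=18  …......[#].#....…
k=9  q2 h=17  …......[.]#.#...…
k=10  q1 h=18  ….....#[#].#....…
k=11  q2 h=17  …......[#]#.#...…
k=12  q1 h=16  …......[.].#.#..…
k=13  q2 h=17  ….....#[.]#.#...…
k=14  q1 h=18  …....##[#].#....…
k=15  q2 h=17  ….....#[#]#.#...…
k=16  q1 h=16  …......[#].#.#..…
k=17  q2 h=15  …......[.]#.#.#.…
k=18  q1 h=16  ….....#[#].#.#..…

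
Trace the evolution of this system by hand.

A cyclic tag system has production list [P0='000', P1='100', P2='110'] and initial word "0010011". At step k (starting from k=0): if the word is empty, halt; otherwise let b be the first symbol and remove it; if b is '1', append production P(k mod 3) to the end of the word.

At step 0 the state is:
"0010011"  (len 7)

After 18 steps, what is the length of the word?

0) "0010011"  (len 7)
1) "010011"  (len 6)
2) "10011"  (len 5)
3) "0011110"  (len 7)
4) "011110"  (len 6)
5) "11110"  (len 5)
6) "1110110"  (len 7)
7) "110110000"  (len 9)
8) "10110000100"  (len 11)
9) "0110000100110"  (len 13)
10) "110000100110"  (len 12)
11) "10000100110100"  (len 14)
12) "0000100110100110"  (len 16)
13) "000100110100110"  (len 15)
14) "00100110100110"  (len 14)
15) "0100110100110"  (len 13)
16) "100110100110"  (len 12)
17) "00110100110100"  (len 14)
18) "0110100110100"  (len 13)

13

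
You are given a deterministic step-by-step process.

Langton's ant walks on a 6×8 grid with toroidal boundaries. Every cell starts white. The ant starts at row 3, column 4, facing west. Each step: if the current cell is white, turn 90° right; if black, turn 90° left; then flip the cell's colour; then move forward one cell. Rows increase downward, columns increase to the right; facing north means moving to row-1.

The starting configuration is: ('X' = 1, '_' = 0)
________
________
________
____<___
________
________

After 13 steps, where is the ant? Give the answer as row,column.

t=0: ________
________
________
____<___
________
________
t=1: ________
________
____^___
____X___
________
________
t=2: ________
________
____X>__
____X___
________
________
t=3: ________
________
____XX__
____Xv__
________
________
t=4: ________
________
____XX__
____<X__
________
________
t=5: ________
________
____XX__
_____X__
____v___
________
t=6: ________
________
____XX__
_____X__
___<X___
________
t=7: ________
________
____XX__
___^_X__
___XX___
________
t=8: ________
________
____XX__
___X>X__
___XX___
________
t=9: ________
________
____XX__
___XXX__
___Xv___
________
t=10: ________
________
____XX__
___XXX__
___X_>__
________
t=11: ________
________
____XX__
___XXX__
___X_X__
_____v__
t=12: ________
________
____XX__
___XXX__
___X_X__
____<X__
t=13: ________
________
____XX__
___XXX__
___X^X__
____XX__

4,4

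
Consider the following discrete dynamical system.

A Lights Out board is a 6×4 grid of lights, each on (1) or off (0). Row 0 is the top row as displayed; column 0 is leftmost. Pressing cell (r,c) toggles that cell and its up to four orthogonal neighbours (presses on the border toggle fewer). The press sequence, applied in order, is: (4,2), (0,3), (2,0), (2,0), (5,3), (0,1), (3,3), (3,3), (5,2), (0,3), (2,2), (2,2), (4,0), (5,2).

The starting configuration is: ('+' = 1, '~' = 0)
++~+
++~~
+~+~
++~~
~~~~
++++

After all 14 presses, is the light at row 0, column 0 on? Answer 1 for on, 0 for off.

[0] ++~+
++~~
+~+~
++~~
~~~~
++++
[1] ++~+
++~~
+~+~
+++~
~+++
++~+
[2] +++~
++~+
+~+~
+++~
~+++
++~+
[3] +++~
~+~+
~++~
~++~
~+++
++~+
[4] +++~
++~+
+~+~
+++~
~+++
++~+
[5] +++~
++~+
+~+~
+++~
~++~
+++~
[6] ~~~~
+~~+
+~+~
+++~
~++~
+++~
[7] ~~~~
+~~+
+~++
++~+
~+++
+++~
[8] ~~~~
+~~+
+~+~
+++~
~++~
+++~
[9] ~~~~
+~~+
+~+~
+++~
~+~~
+~~+
[10] ~~++
+~~~
+~+~
+++~
~+~~
+~~+
[11] ~~++
+~+~
++~+
++~~
~+~~
+~~+
[12] ~~++
+~~~
+~+~
+++~
~+~~
+~~+
[13] ~~++
+~~~
+~+~
~++~
+~~~
~~~+
[14] ~~++
+~~~
+~+~
~++~
+~+~
~++~

0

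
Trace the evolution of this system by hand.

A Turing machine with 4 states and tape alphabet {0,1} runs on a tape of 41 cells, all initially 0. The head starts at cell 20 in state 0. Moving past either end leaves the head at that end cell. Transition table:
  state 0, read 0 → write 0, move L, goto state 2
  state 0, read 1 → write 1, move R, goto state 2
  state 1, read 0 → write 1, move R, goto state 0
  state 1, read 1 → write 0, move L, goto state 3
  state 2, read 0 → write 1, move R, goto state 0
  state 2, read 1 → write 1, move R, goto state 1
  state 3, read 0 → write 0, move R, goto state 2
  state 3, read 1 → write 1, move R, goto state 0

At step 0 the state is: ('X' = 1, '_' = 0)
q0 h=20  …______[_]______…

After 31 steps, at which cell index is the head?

[0] q0 h=20  …______[_]______…
[1] q2 h=19  …______[_]______…
[2] q0 h=20  …_____X[_]______…
[3] q2 h=19  …______[X]______…
[4] q1 h=20  …_____X[_]______…
[5] q0 h=21  …____XX[_]______…
[6] q2 h=20  …_____X[X]______…
[7] q1 h=21  …____XX[_]______…
[8] q0 h=22  …___XXX[_]______…
[9] q2 h=21  …____XX[X]______…
[10] q1 h=22  …___XXX[_]______…
[11] q0 h=23  …__XXXX[_]______…
[12] q2 h=22  …___XXX[X]______…
[13] q1 h=23  …__XXXX[_]______…
[14] q0 h=24  …_XXXXX[_]______…
[15] q2 h=23  …__XXXX[X]______…
[16] q1 h=24  …_XXXXX[_]______…
[17] q0 h=25  …XXXXXX[_]______…
[18] q2 h=24  …_XXXXX[X]______…
[19] q1 h=25  …XXXXXX[_]______…
[20] q0 h=26  …XXXXXX[_]______…
[21] q2 h=25  …XXXXXX[X]______…
[22] q1 h=26  …XXXXXX[_]______…
[23] q0 h=27  …XXXXXX[_]______…
[24] q2 h=26  …XXXXXX[X]______…
[25] q1 h=27  …XXXXXX[_]______…
[26] q0 h=28  …XXXXXX[_]______…
[27] q2 h=27  …XXXXXX[X]______…
[28] q1 h=28  …XXXXXX[_]______…
[29] q0 h=29  …XXXXXX[_]______…
[30] q2 h=28  …XXXXXX[X]______…
[31] q1 h=29  …XXXXXX[_]______…

29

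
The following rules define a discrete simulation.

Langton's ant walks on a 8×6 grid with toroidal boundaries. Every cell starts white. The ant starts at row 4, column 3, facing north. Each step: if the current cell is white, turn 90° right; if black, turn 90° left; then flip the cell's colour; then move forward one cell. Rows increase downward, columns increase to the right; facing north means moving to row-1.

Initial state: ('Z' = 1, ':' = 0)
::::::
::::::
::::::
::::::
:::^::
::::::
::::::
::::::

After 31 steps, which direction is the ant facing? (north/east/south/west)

gen 0: ::::::
::::::
::::::
::::::
:::^::
::::::
::::::
::::::
gen 1: ::::::
::::::
::::::
::::::
:::Z>:
::::::
::::::
::::::
gen 2: ::::::
::::::
::::::
::::::
:::ZZ:
::::v:
::::::
::::::
gen 3: ::::::
::::::
::::::
::::::
:::ZZ:
:::<Z:
::::::
::::::
gen 4: ::::::
::::::
::::::
::::::
:::^Z:
:::ZZ:
::::::
::::::
gen 5: ::::::
::::::
::::::
::::::
::<:Z:
:::ZZ:
::::::
::::::
gen 6: ::::::
::::::
::::::
::^:::
::Z:Z:
:::ZZ:
::::::
::::::
gen 7: ::::::
::::::
::::::
::Z>::
::Z:Z:
:::ZZ:
::::::
::::::
gen 8: ::::::
::::::
::::::
::ZZ::
::ZvZ:
:::ZZ:
::::::
::::::
gen 9: ::::::
::::::
::::::
::ZZ::
::<ZZ:
:::ZZ:
::::::
::::::
gen 10: ::::::
::::::
::::::
::ZZ::
:::ZZ:
::vZZ:
::::::
::::::
gen 11: ::::::
::::::
::::::
::ZZ::
:::ZZ:
:<ZZZ:
::::::
::::::
gen 12: ::::::
::::::
::::::
::ZZ::
:^:ZZ:
:ZZZZ:
::::::
::::::
gen 13: ::::::
::::::
::::::
::ZZ::
:Z>ZZ:
:ZZZZ:
::::::
::::::
gen 14: ::::::
::::::
::::::
::ZZ::
:ZZZZ:
:ZvZZ:
::::::
::::::
gen 15: ::::::
::::::
::::::
::ZZ::
:ZZZZ:
:Z:>Z:
::::::
::::::
gen 16: ::::::
::::::
::::::
::ZZ::
:ZZ^Z:
:Z::Z:
::::::
::::::
gen 17: ::::::
::::::
::::::
::ZZ::
:Z<:Z:
:Z::Z:
::::::
::::::
gen 18: ::::::
::::::
::::::
::ZZ::
:Z::Z:
:Zv:Z:
::::::
::::::
gen 19: ::::::
::::::
::::::
::ZZ::
:Z::Z:
:<Z:Z:
::::::
::::::
gen 20: ::::::
::::::
::::::
::ZZ::
:Z::Z:
::Z:Z:
:v::::
::::::
gen 21: ::::::
::::::
::::::
::ZZ::
:Z::Z:
::Z:Z:
<Z::::
::::::
gen 22: ::::::
::::::
::::::
::ZZ::
:Z::Z:
^:Z:Z:
ZZ::::
::::::
gen 23: ::::::
::::::
::::::
::ZZ::
:Z::Z:
Z>Z:Z:
ZZ::::
::::::
gen 24: ::::::
::::::
::::::
::ZZ::
:Z::Z:
ZZZ:Z:
Zv::::
::::::
gen 25: ::::::
::::::
::::::
::ZZ::
:Z::Z:
ZZZ:Z:
Z:>:::
::::::
gen 26: ::::::
::::::
::::::
::ZZ::
:Z::Z:
ZZZ:Z:
Z:Z:::
::v:::
gen 27: ::::::
::::::
::::::
::ZZ::
:Z::Z:
ZZZ:Z:
Z:Z:::
:<Z:::
gen 28: ::::::
::::::
::::::
::ZZ::
:Z::Z:
ZZZ:Z:
Z^Z:::
:ZZ:::
gen 29: ::::::
::::::
::::::
::ZZ::
:Z::Z:
ZZZ:Z:
ZZ>:::
:ZZ:::
gen 30: ::::::
::::::
::::::
::ZZ::
:Z::Z:
ZZ^:Z:
ZZ::::
:ZZ:::
gen 31: ::::::
::::::
::::::
::ZZ::
:Z::Z:
Z<::Z:
ZZ::::
:ZZ:::

west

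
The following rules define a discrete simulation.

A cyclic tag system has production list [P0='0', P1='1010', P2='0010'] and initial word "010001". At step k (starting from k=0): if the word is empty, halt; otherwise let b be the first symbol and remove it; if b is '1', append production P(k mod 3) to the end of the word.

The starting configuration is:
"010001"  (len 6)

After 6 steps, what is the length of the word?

gen 0: "010001"  (len 6)
gen 1: "10001"  (len 5)
gen 2: "00011010"  (len 8)
gen 3: "0011010"  (len 7)
gen 4: "011010"  (len 6)
gen 5: "11010"  (len 5)
gen 6: "10100010"  (len 8)

8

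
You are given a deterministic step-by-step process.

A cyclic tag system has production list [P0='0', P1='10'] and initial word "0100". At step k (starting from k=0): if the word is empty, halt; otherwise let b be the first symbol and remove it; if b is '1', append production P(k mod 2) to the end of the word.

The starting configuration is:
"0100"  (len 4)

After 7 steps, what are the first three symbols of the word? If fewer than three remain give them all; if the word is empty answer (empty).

(empty)

gen 0: "0100"  (len 4)
gen 1: "100"  (len 3)
gen 2: "0010"  (len 4)
gen 3: "010"  (len 3)
gen 4: "10"  (len 2)
gen 5: "00"  (len 2)
gen 6: "0"  (len 1)
gen 7: (halted — word empty)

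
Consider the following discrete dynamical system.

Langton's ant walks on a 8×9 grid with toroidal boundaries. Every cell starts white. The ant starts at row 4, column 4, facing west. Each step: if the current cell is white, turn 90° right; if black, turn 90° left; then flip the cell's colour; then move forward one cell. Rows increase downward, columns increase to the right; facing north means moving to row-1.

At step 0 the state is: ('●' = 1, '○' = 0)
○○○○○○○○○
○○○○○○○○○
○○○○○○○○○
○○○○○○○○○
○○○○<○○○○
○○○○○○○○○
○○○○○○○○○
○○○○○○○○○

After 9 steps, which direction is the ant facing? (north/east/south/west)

t=0: ○○○○○○○○○
○○○○○○○○○
○○○○○○○○○
○○○○○○○○○
○○○○<○○○○
○○○○○○○○○
○○○○○○○○○
○○○○○○○○○
t=1: ○○○○○○○○○
○○○○○○○○○
○○○○○○○○○
○○○○^○○○○
○○○○●○○○○
○○○○○○○○○
○○○○○○○○○
○○○○○○○○○
t=2: ○○○○○○○○○
○○○○○○○○○
○○○○○○○○○
○○○○●>○○○
○○○○●○○○○
○○○○○○○○○
○○○○○○○○○
○○○○○○○○○
t=3: ○○○○○○○○○
○○○○○○○○○
○○○○○○○○○
○○○○●●○○○
○○○○●v○○○
○○○○○○○○○
○○○○○○○○○
○○○○○○○○○
t=4: ○○○○○○○○○
○○○○○○○○○
○○○○○○○○○
○○○○●●○○○
○○○○<●○○○
○○○○○○○○○
○○○○○○○○○
○○○○○○○○○
t=5: ○○○○○○○○○
○○○○○○○○○
○○○○○○○○○
○○○○●●○○○
○○○○○●○○○
○○○○v○○○○
○○○○○○○○○
○○○○○○○○○
t=6: ○○○○○○○○○
○○○○○○○○○
○○○○○○○○○
○○○○●●○○○
○○○○○●○○○
○○○<●○○○○
○○○○○○○○○
○○○○○○○○○
t=7: ○○○○○○○○○
○○○○○○○○○
○○○○○○○○○
○○○○●●○○○
○○○^○●○○○
○○○●●○○○○
○○○○○○○○○
○○○○○○○○○
t=8: ○○○○○○○○○
○○○○○○○○○
○○○○○○○○○
○○○○●●○○○
○○○●>●○○○
○○○●●○○○○
○○○○○○○○○
○○○○○○○○○
t=9: ○○○○○○○○○
○○○○○○○○○
○○○○○○○○○
○○○○●●○○○
○○○●●●○○○
○○○●v○○○○
○○○○○○○○○
○○○○○○○○○

south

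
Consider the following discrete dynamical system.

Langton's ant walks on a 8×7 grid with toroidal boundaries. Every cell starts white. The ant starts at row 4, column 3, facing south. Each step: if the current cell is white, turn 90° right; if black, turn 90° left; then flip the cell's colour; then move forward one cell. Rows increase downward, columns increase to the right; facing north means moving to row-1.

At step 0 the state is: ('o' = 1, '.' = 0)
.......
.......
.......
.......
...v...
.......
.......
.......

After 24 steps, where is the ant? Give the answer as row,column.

2,5

[0] .......
.......
.......
.......
...v...
.......
.......
.......
[1] .......
.......
.......
.......
..<o...
.......
.......
.......
[2] .......
.......
.......
..^....
..oo...
.......
.......
.......
[3] .......
.......
.......
..o>...
..oo...
.......
.......
.......
[4] .......
.......
.......
..oo...
..ov...
.......
.......
.......
[5] .......
.......
.......
..oo...
..o.>..
.......
.......
.......
[6] .......
.......
.......
..oo...
..o.o..
....v..
.......
.......
[7] .......
.......
.......
..oo...
..o.o..
...<o..
.......
.......
[8] .......
.......
.......
..oo...
..o^o..
...oo..
.......
.......
[9] .......
.......
.......
..oo...
..oo>..
...oo..
.......
.......
[10] .......
.......
.......
..oo^..
..oo...
...oo..
.......
.......
[11] .......
.......
.......
..ooo>.
..oo...
...oo..
.......
.......
[12] .......
.......
.......
..oooo.
..oo.v.
...oo..
.......
.......
[13] .......
.......
.......
..oooo.
..oo<o.
...oo..
.......
.......
[14] .......
.......
.......
..oo^o.
..oooo.
...oo..
.......
.......
[15] .......
.......
.......
..o<.o.
..oooo.
...oo..
.......
.......
[16] .......
.......
.......
..o..o.
..ovoo.
...oo..
.......
.......
[17] .......
.......
.......
..o..o.
..o.>o.
...oo..
.......
.......
[18] .......
.......
.......
..o.^o.
..o..o.
...oo..
.......
.......
[19] .......
.......
.......
..o.o>.
..o..o.
...oo..
.......
.......
[20] .......
.......
.....^.
..o.o..
..o..o.
...oo..
.......
.......
[21] .......
.......
.....o>
..o.o..
..o..o.
...oo..
.......
.......
[22] .......
.......
.....oo
..o.o.v
..o..o.
...oo..
.......
.......
[23] .......
.......
.....oo
..o.o<o
..o..o.
...oo..
.......
.......
[24] .......
.......
.....^o
..o.ooo
..o..o.
...oo..
.......
.......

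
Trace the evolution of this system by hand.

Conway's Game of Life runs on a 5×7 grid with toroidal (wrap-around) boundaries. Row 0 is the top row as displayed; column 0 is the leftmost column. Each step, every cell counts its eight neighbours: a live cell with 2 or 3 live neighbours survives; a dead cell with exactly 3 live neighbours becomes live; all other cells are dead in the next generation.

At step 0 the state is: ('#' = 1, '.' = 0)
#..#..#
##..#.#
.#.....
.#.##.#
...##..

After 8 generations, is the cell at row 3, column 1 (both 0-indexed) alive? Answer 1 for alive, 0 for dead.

[0] #..#..#
##..#.#
.#.....
.#.##.#
...##..
[1] .###..#
.##..##
.#.##.#
#..###.
......#
[2] .#.#..#
......#
.#.....
#.##...
.#....#
[3] ..#..##
..#....
###....
#.#....
.#.#..#
[4] ####.##
#.##..#
#.##...
...#..#
.#.#.##
[5] .......
.....#.
#...#..
.#.#.##
.#.#...
[6] .......
.......
#...#..
.#.#.##
#...#..
[7] .......
.......
#...###
.#.#.##
#...###
[8] .....##
.....##
#...#..
.#.#...
#...#..

1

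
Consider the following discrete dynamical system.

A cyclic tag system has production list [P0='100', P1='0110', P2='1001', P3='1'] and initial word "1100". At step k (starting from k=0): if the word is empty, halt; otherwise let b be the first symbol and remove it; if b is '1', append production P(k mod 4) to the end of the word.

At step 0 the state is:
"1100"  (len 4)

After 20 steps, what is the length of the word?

11

step 0: "1100"  (len 4)
step 1: "100100"  (len 6)
step 2: "001000110"  (len 9)
step 3: "01000110"  (len 8)
step 4: "1000110"  (len 7)
step 5: "000110100"  (len 9)
step 6: "00110100"  (len 8)
step 7: "0110100"  (len 7)
step 8: "110100"  (len 6)
step 9: "10100100"  (len 8)
step 10: "01001000110"  (len 11)
step 11: "1001000110"  (len 10)
step 12: "0010001101"  (len 10)
step 13: "010001101"  (len 9)
step 14: "10001101"  (len 8)
step 15: "00011011001"  (len 11)
step 16: "0011011001"  (len 10)
step 17: "011011001"  (len 9)
step 18: "11011001"  (len 8)
step 19: "10110011001"  (len 11)
step 20: "01100110011"  (len 11)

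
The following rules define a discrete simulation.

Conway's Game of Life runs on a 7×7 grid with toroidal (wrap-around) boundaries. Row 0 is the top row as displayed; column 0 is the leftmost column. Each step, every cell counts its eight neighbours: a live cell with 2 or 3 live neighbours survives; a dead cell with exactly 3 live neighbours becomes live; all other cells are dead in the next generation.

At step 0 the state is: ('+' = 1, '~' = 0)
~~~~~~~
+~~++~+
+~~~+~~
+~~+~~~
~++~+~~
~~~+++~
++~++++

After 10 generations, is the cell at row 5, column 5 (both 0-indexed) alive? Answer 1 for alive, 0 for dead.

gen 0: ~~~~~~~
+~~++~+
+~~~+~~
+~~+~~~
~++~+~~
~~~+++~
++~++++
gen 1: ~++~~~~
+~~++++
++~~++~
+~+++~~
~++~~+~
~~~~~~~
+~++~~+
gen 2: ~~~~~~~
~~~+~~~
~~~~~~~
+~~~~~~
~++~+~~
+~~+~~+
+~++~~~
gen 3: ~~++~~~
~~~~~~~
~~~~~~~
~+~~~~~
~+++~~+
+~~~+~+
++++~~+
gen 4: +~~+~~~
~~~~~~~
~~~~~~~
++~~~~~
~+++~++
~~~~+~~
~~~~+++
gen 5: ~~~~+++
~~~~~~~
~~~~~~~
++~~~~+
~++++++
+~+~~~~
~~~++++
gen 6: ~~~+~~+
~~~~~+~
+~~~~~~
~+~++~+
~~~+++~
+~~~~~~
+~~+~~~
gen 7: ~~~~+~+
~~~~~~+
+~~~+++
+~++~~+
+~++~++
~~~+~~+
+~~~~~+
gen 8: ~~~~~~+
~~~~+~~
~+~++~~
~~+~~~~
~~~~~+~
~++++~~
+~~~~~+
gen 9: +~~~~++
~~~+++~
~~+++~~
~~+++~~
~+~~+~~
+++++++
++++~++
gen 10: ~~~~~~~
~~+~~~~
~~~~~~~
~+~~~+~
~~~~~~+
~~~~~~~
~~~~~~~

0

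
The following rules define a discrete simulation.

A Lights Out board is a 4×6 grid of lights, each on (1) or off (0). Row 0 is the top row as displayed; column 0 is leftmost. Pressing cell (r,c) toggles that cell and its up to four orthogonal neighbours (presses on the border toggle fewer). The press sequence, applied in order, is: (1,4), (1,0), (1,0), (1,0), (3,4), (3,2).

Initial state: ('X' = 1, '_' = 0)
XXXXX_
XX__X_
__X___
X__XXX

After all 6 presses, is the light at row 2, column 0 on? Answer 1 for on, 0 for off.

1

[0] XXXXX_
XX__X_
__X___
X__XXX
[1] XXXX__
XX_X_X
__X_X_
X__XXX
[2] _XXX__
___X_X
X_X_X_
X__XXX
[3] XXXX__
XX_X_X
__X_X_
X__XXX
[4] _XXX__
___X_X
X_X_X_
X__XXX
[5] _XXX__
___X_X
X_X___
X_____
[6] _XXX__
___X_X
X_____
XXXX__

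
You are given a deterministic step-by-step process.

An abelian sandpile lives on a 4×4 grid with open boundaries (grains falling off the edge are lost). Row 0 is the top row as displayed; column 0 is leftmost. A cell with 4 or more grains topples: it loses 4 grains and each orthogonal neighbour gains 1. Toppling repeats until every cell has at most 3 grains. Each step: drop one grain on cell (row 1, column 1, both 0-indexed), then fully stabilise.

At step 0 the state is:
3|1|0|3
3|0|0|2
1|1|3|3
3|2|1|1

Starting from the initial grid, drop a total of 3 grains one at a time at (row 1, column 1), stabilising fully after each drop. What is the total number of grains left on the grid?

30

k=0  3|1|0|3
3|0|0|2
1|1|3|3
3|2|1|1
k=1  3|1|0|3
3|1|0|2
1|1|3|3
3|2|1|1
k=2  3|1|0|3
3|2|0|2
1|1|3|3
3|2|1|1
k=3  3|1|0|3
3|3|0|2
1|1|3|3
3|2|1|1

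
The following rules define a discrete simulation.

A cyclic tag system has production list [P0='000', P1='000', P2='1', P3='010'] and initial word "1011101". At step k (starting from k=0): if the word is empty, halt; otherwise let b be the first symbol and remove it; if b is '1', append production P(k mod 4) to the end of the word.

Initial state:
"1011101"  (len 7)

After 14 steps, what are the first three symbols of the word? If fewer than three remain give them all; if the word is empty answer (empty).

000

gen 0: "1011101"  (len 7)
gen 1: "011101000"  (len 9)
gen 2: "11101000"  (len 8)
gen 3: "11010001"  (len 8)
gen 4: "1010001010"  (len 10)
gen 5: "010001010000"  (len 12)
gen 6: "10001010000"  (len 11)
gen 7: "00010100001"  (len 11)
gen 8: "0010100001"  (len 10)
gen 9: "010100001"  (len 9)
gen 10: "10100001"  (len 8)
gen 11: "01000011"  (len 8)
gen 12: "1000011"  (len 7)
gen 13: "000011000"  (len 9)
gen 14: "00011000"  (len 8)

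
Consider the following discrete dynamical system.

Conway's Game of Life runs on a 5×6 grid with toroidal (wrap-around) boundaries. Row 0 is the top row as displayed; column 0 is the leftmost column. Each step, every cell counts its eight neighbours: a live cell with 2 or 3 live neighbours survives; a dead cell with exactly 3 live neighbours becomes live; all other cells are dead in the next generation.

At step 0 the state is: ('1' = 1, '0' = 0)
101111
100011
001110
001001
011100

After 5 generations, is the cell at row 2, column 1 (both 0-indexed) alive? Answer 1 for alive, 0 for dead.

0

0) 101111
100011
001110
001001
011100
1) 000000
100000
111000
000000
000000
2) 000000
100000
110000
010000
000000
3) 000000
110000
110000
110000
000000
4) 000000
110000
001001
110000
000000
5) 000000
110000
001001
110000
000000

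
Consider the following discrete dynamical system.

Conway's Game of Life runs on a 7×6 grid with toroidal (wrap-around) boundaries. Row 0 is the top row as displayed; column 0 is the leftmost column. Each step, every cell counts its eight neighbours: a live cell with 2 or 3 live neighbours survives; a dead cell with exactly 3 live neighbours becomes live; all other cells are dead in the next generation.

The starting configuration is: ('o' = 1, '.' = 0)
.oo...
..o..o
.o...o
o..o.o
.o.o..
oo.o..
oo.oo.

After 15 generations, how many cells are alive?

8

t=0: .oo...
..o..o
.o...o
o..o.o
.o.o..
oo.o..
oo.oo.
t=1: ....oo
..o...
.oo..o
.o...o
.o.o.o
...o.o
...ooo
t=2: .....o
oooooo
.oo...
.o...o
.....o
...o.o
o..o..
t=3: ......
...ooo
......
.oo...
.....o
o....o
o....o
t=4: o.....
....o.
..ooo.
......
.o...o
....o.
o....o
t=5: o.....
....oo
...oo.
..ooo.
......
....o.
o....o
t=6: o...o.
...ooo
..o...
..o.o.
....o.
.....o
o....o
t=7: o..o..
...ooo
..o..o
......
...ooo
o...oo
o...o.
t=8: o..o..
o.oo.o
...o.o
...o.o
o..o..
o.....
oo.oo.
t=9: ......
oooo.o
...o.o
o.oo.o
o...oo
o.ooo.
ooooo.
t=10: ......
oooo.o
......
.ooo..
......
......
o...o.
t=11: ..ooo.
ooo...
....o.
..o...
..o...
......
......
t=12: ..oo..
.oo.oo
..oo..
...o..
......
......
...o..
t=13: .o....
.o..o.
.o....
..oo..
......
......
..oo..
t=14: .o.o..
ooo...
.o.o..
..o...
......
......
..o...
t=15: o..o..
o..o..
o..o..
..o...
......
......
..o...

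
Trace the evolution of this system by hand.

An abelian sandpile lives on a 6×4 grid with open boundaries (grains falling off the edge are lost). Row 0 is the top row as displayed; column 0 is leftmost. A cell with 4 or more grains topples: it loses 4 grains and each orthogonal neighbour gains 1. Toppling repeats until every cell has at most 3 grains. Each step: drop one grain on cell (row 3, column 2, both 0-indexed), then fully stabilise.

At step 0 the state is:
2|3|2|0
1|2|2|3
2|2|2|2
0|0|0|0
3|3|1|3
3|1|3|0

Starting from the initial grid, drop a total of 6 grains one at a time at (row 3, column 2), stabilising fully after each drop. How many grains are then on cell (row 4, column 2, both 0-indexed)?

2

t=0: 2|3|2|0
1|2|2|3
2|2|2|2
0|0|0|0
3|3|1|3
3|1|3|0
t=1: 2|3|2|0
1|2|2|3
2|2|2|2
0|0|1|0
3|3|1|3
3|1|3|0
t=2: 2|3|2|0
1|2|2|3
2|2|2|2
0|0|2|0
3|3|1|3
3|1|3|0
t=3: 2|3|2|0
1|2|2|3
2|2|2|2
0|0|3|0
3|3|1|3
3|1|3|0
t=4: 2|3|2|0
1|2|2|3
2|2|3|2
0|1|0|1
3|3|2|3
3|1|3|0
t=5: 2|3|2|0
1|2|2|3
2|2|3|2
0|1|1|1
3|3|2|3
3|1|3|0
t=6: 2|3|2|0
1|2|2|3
2|2|3|2
0|1|2|1
3|3|2|3
3|1|3|0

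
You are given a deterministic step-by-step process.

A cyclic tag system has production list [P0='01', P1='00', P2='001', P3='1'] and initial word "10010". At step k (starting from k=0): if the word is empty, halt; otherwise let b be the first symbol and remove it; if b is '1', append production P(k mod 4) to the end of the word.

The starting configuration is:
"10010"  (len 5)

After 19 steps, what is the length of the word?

4

0) "10010"  (len 5)
1) "001001"  (len 6)
2) "01001"  (len 5)
3) "1001"  (len 4)
4) "0011"  (len 4)
5) "011"  (len 3)
6) "11"  (len 2)
7) "1001"  (len 4)
8) "0011"  (len 4)
9) "011"  (len 3)
10) "11"  (len 2)
11) "1001"  (len 4)
12) "0011"  (len 4)
13) "011"  (len 3)
14) "11"  (len 2)
15) "1001"  (len 4)
16) "0011"  (len 4)
17) "011"  (len 3)
18) "11"  (len 2)
19) "1001"  (len 4)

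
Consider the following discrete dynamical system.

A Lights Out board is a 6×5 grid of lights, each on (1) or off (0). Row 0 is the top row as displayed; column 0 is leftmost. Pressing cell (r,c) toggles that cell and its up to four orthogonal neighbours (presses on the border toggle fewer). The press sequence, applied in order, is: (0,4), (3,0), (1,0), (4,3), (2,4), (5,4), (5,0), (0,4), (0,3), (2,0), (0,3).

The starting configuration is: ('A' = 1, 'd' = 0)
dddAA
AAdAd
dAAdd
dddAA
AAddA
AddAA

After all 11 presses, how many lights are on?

18

k=0  dddAA
AAdAd
dAAdd
dddAA
AAddA
AddAA
k=1  ddddd
AAdAA
dAAdd
dddAA
AAddA
AddAA
k=2  ddddd
AAdAA
AAAdd
AAdAA
dAddA
AddAA
k=3  Adddd
dddAA
dAAdd
AAdAA
dAddA
AddAA
k=4  Adddd
dddAA
dAAdd
AAddA
dAAAd
AdddA
k=5  Adddd
dddAd
dAAAA
AAddd
dAAAd
AdddA
k=6  Adddd
dddAd
dAAAA
AAddd
dAAAA
AddAd
k=7  Adddd
dddAd
dAAAA
AAddd
AAAAA
dAdAd
k=8  AddAA
dddAA
dAAAA
AAddd
AAAAA
dAdAd
k=9  AdAdd
ddddA
dAAAA
AAddd
AAAAA
dAdAd
k=10  AdAdd
AdddA
AdAAA
dAddd
AAAAA
dAdAd
k=11  AddAA
AddAA
AdAAA
dAddd
AAAAA
dAdAd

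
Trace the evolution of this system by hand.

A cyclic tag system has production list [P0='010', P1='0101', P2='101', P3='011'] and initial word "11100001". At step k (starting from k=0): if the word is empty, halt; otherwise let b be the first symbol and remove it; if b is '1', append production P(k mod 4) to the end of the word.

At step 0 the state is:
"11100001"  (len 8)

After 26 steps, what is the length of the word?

k=0  "11100001"  (len 8)
k=1  "1100001010"  (len 10)
k=2  "1000010100101"  (len 13)
k=3  "000010100101101"  (len 15)
k=4  "00010100101101"  (len 14)
k=5  "0010100101101"  (len 13)
k=6  "010100101101"  (len 12)
k=7  "10100101101"  (len 11)
k=8  "0100101101011"  (len 13)
k=9  "100101101011"  (len 12)
k=10  "001011010110101"  (len 15)
k=11  "01011010110101"  (len 14)
k=12  "1011010110101"  (len 13)
k=13  "011010110101010"  (len 15)
k=14  "11010110101010"  (len 14)
k=15  "1010110101010101"  (len 16)
k=16  "010110101010101011"  (len 18)
k=17  "10110101010101011"  (len 17)
k=18  "01101010101010110101"  (len 20)
k=19  "1101010101010110101"  (len 19)
k=20  "101010101010110101011"  (len 21)
k=21  "01010101010110101011010"  (len 23)
k=22  "1010101010110101011010"  (len 22)
k=23  "010101010110101011010101"  (len 24)
k=24  "10101010110101011010101"  (len 23)
k=25  "0101010110101011010101010"  (len 25)
k=26  "101010110101011010101010"  (len 24)

24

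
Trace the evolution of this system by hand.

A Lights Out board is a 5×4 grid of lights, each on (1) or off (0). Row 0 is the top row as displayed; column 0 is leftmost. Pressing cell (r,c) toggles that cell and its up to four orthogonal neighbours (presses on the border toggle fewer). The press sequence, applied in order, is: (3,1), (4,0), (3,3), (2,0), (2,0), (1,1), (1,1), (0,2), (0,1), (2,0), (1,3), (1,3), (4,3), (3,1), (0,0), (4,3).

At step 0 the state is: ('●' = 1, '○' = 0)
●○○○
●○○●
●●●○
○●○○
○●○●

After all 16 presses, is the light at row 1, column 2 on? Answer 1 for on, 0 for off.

1

step 0: ●○○○
●○○●
●●●○
○●○○
○●○●
step 1: ●○○○
●○○●
●○●○
●○●○
○○○●
step 2: ●○○○
●○○●
●○●○
○○●○
●●○●
step 3: ●○○○
●○○●
●○●●
○○○●
●●○○
step 4: ●○○○
○○○●
○●●●
●○○●
●●○○
step 5: ●○○○
●○○●
●○●●
○○○●
●●○○
step 6: ●●○○
○●●●
●●●●
○○○●
●●○○
step 7: ●○○○
●○○●
●○●●
○○○●
●●○○
step 8: ●●●●
●○●●
●○●●
○○○●
●●○○
step 9: ○○○●
●●●●
●○●●
○○○●
●●○○
step 10: ○○○●
○●●●
○●●●
●○○●
●●○○
step 11: ○○○○
○●○○
○●●○
●○○●
●●○○
step 12: ○○○●
○●●●
○●●●
●○○●
●●○○
step 13: ○○○●
○●●●
○●●●
●○○○
●●●●
step 14: ○○○●
○●●●
○○●●
○●●○
●○●●
step 15: ●●○●
●●●●
○○●●
○●●○
●○●●
step 16: ●●○●
●●●●
○○●●
○●●●
●○○○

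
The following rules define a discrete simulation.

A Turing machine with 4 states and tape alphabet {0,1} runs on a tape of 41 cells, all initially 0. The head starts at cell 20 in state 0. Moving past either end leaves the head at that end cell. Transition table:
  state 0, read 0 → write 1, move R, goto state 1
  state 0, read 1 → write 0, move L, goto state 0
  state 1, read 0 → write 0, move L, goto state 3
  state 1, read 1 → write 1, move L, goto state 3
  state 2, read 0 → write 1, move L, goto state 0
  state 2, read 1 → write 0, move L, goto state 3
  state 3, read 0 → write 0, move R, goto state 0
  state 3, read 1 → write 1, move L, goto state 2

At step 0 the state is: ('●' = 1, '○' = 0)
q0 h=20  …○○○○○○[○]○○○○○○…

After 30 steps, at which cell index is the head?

6

t=0: q0 h=20  …○○○○○○[○]○○○○○○…
t=1: q1 h=21  …○○○○○●[○]○○○○○○…
t=2: q3 h=20  …○○○○○○[●]○○○○○○…
t=3: q2 h=19  …○○○○○○[○]●○○○○○…
t=4: q0 h=18  …○○○○○○[○]●●○○○○…
t=5: q1 h=19  …○○○○○●[●]●○○○○○…
t=6: q3 h=18  …○○○○○○[●]●●○○○○…
t=7: q2 h=17  …○○○○○○[○]●●●○○○…
t=8: q0 h=16  …○○○○○○[○]●●●●○○…
t=9: q1 h=17  …○○○○○●[●]●●●○○○…
t=10: q3 h=16  …○○○○○○[●]●●●●○○…
t=11: q2 h=15  …○○○○○○[○]●●●●●○…
t=12: q0 h=14  …○○○○○○[○]●●●●●●…
t=13: q1 h=15  …○○○○○●[●]●●●●●○…
t=14: q3 h=14  …○○○○○○[●]●●●●●●…
t=15: q2 h=13  …○○○○○○[○]●●●●●●…
t=16: q0 h=12  …○○○○○○[○]●●●●●●…
t=17: q1 h=13  …○○○○○●[●]●●●●●●…
t=18: q3 h=12  …○○○○○○[●]●●●●●●…
t=19: q2 h=11  …○○○○○○[○]●●●●●●…
t=20: q0 h=10  …○○○○○○[○]●●●●●●…
t=21: q1 h=11  …○○○○○●[●]●●●●●●…
t=22: q3 h=10  …○○○○○○[●]●●●●●●…
t=23: q2 h= 9  …○○○○○○[○]●●●●●●…
t=24: q0 h= 8  …○○○○○○[○]●●●●●●…
t=25: q1 h= 9  …○○○○○●[●]●●●●●●…
t=26: q3 h= 8  …○○○○○○[●]●●●●●●…
t=27: q2 h= 7  …○○○○○○[○]●●●●●●…
t=28: q0 h= 6  |○○○○○○[○]●●●●●●…
t=29: q1 h= 7  …○○○○○●[●]●●●●●●…
t=30: q3 h= 6  |○○○○○○[●]●●●●●●…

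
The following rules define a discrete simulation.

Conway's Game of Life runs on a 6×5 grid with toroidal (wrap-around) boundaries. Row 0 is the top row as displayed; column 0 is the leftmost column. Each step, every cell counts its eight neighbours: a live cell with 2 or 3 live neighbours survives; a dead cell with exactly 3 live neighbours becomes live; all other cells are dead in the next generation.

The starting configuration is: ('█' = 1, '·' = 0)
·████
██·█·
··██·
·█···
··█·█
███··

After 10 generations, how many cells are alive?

k=0  ·████
██·█·
··██·
·█···
··█·█
███··
k=1  ·····
█····
█··██
·█···
··██·
·····
k=2  ·····
█····
██··█
██···
··█··
·····
k=3  ·····
██··█
····█
··█·█
·█···
·····
k=4  █····
█···█
·█··█
█··█·
·····
·····
k=5  █···█
·█··█
·█·█·
█···█
·····
·····
k=6  █···█
·████
·███·
█···█
·····
·····
k=7  ███·█
·····
·····
█████
·····
·····
k=8  ██···
██···
█████
█████
█████
██···
k=9  ··█·█
···█·
·····
·····
·····
···█·
k=10  ··█·█
···█·
·····
·····
·····
···█·

4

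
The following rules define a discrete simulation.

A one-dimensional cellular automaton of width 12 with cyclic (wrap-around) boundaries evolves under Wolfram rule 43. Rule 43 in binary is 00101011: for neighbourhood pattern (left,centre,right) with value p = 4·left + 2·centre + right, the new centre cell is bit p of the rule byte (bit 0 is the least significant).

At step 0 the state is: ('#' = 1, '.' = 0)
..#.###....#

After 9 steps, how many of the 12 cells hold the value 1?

gen 0: ..#.###....#
gen 1: .#.##...###.
gen 2: #.##..###...
gen 3: .##..##...##
gen 4: ##..##..###.
gen 5: #..##..##..#
gen 6: ..##..##..##
gen 7: .##..##..##.
gen 8: ##..##..##..
gen 9: #..##..##..#

6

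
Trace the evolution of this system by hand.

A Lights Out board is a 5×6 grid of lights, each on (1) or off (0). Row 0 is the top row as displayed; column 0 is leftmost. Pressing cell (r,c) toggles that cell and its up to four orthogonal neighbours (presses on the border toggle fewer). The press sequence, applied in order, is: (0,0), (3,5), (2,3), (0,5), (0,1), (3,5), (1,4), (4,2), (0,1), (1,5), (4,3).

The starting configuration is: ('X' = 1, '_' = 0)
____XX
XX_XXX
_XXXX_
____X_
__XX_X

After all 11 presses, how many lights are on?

17

t=0: ____XX
XX_XXX
_XXXX_
____X_
__XX_X
t=1: XX__XX
_X_XXX
_XXXX_
____X_
__XX_X
t=2: XX__XX
_X_XXX
_XXXXX
_____X
__XX__
t=3: XX__XX
_X__XX
_X___X
___X_X
__XX__
t=4: XX____
_X__X_
_X___X
___X_X
__XX__
t=5: __X___
____X_
_X___X
___X_X
__XX__
t=6: __X___
____X_
_X____
___XX_
__XX_X
t=7: __X_X_
___X_X
_X__X_
___XX_
__XX_X
t=8: __X_X_
___X_X
_X__X_
__XXX_
_X___X
t=9: XX__X_
_X_X_X
_X__X_
__XXX_
_X___X
t=10: XX__XX
_X_XX_
_X__XX
__XXX_
_X___X
t=11: XX__XX
_X_XX_
_X__XX
__X_X_
_XXXXX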